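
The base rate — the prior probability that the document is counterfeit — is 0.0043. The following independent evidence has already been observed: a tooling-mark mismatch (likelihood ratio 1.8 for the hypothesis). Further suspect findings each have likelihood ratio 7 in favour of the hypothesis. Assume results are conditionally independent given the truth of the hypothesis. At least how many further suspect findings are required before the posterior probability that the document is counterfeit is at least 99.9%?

Prior odds = 0.0043/0.9957 = 43/9957.
Bayes factor of the evidence already in hand = 1.8.
Odds after that evidence = (43/9957) × 1.8 = 129/16595.
Target odds = 0.999/0.001 = 999.
Need 7ⁿ ≥ 999 ÷ (129/16595) = 5526135/43.
7⁶ = 117649 falls short of 5526135/43 but 7⁷ = 823543 reaches it, so n = 7.

7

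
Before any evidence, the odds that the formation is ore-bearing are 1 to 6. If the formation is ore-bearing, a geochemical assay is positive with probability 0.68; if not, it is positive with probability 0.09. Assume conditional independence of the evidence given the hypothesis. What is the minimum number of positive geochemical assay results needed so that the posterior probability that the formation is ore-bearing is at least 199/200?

4

Prior odds = 1/6.
Likelihood ratio of a positive = 0.68/0.09 = 68/9.
Target posterior odds = 0.995/0.005 = 199.
Require (68/9)ⁿ ≥ 199 ÷ (1/6) = 1194.
(68/9)³ = 314432/729 falls short of 1194 but (68/9)⁴ = 21381376/6561 reaches it, so n = 4.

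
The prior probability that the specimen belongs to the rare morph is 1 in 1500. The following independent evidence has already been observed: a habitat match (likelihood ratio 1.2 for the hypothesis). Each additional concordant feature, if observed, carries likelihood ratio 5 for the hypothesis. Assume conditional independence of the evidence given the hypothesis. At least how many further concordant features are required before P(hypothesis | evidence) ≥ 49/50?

Prior odds = (1/1500)/(1499/1500) = 1/1499.
Bayes factor of the evidence already in hand = 1.2.
Odds after that evidence = (1/1499) × 1.2 = 6/7495.
Target odds = 0.98/0.02 = 49.
Need 5ⁿ ≥ 49 ÷ (6/7495) = 367255/6.
5⁶ = 15625 falls short of 367255/6 but 5⁷ = 78125 reaches it, so n = 7.

7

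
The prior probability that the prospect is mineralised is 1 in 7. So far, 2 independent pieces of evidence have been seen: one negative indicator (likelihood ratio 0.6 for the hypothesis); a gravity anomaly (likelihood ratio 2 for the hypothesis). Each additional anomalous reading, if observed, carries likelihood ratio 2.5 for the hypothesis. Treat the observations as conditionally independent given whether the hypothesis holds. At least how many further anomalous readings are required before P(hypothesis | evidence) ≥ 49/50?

7

Prior odds = (1/7)/(6/7) = 1/6.
Combined Bayes factor of the evidence already in hand = 0.6 × 2 = 1.2.
Odds after that evidence = (1/6) × 1.2 = 0.2.
Target odds = 0.98/0.02 = 49.
Need 2.5ⁿ ≥ 49 ÷ 0.2 = 245.
2.5⁶ = 244.140625 falls short of 245 but 2.5⁷ = 610.3515625 reaches it, so n = 7.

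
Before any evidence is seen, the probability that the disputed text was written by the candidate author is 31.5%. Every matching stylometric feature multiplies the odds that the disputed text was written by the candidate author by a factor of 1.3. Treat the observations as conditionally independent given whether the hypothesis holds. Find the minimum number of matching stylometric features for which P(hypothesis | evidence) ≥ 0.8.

9

Prior odds = 0.315/0.685 = 63/137.
Likelihood ratio per matching stylometric feature = 1.3.
Target odds: 0.8 ÷ 0.2 = 4.
Require 1.3ⁿ ≥ 4 ÷ (63/137) = 548/63.
1.3⁸ = 815730721/100000000 falls short of 548/63 but 1.3⁹ ≈10.6045 reaches it, so n = 9.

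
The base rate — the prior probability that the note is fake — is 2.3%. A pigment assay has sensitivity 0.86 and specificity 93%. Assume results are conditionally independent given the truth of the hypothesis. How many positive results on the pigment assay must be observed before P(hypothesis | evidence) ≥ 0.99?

Prior odds: 0.023 ÷ 0.977 = 23/977.
False-positive rate = 1 − 0.93 = 0.07; likelihood ratio of a positive = 0.86/0.07 = 86/7.
Target odds: 0.99 ÷ 0.01 = 99.
Need (23/977) × (86/7)ⁿ ≥ 99, i.e. (86/7)ⁿ ≥ 96723/23.
(86/7)³ = 636056/343 falls short of 96723/23 but (86/7)⁴ = 54700816/2401 reaches it, so n = 4.

4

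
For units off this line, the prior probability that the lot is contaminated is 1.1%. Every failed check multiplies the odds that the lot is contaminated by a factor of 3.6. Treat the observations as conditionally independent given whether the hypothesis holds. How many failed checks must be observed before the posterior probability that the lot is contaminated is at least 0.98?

7

Prior odds = 0.011/0.989 = 11/989.
Likelihood ratio per failed check = 3.6.
Target posterior odds = 0.98/0.02 = 49.
Require 3.6ⁿ ≥ 49 ÷ (11/989) = 48461/11.
3.6⁶ = 34012224/15625 falls short of 48461/11 but 3.6⁷ = 612220032/78125 reaches it, so n = 7.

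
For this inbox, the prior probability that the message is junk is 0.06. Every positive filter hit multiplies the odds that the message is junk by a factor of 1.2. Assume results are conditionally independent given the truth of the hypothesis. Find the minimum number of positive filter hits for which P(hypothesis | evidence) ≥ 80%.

23

Prior odds: 0.06 ÷ 0.94 = 3/47.
Likelihood ratio per positive filter hit = 1.2.
Target posterior odds = 0.8/0.2 = 4.
Need (3/47) × 1.2ⁿ ≥ 4, i.e. 1.2ⁿ ≥ 188/3.
1.2²² ≈55.2061 falls short of 188/3 but 1.2²³ ≈66.2474 reaches it, so n = 23.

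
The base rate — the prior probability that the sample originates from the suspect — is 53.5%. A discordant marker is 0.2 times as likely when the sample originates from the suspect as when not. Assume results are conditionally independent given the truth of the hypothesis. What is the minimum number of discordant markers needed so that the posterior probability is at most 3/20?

Prior odds: 0.535 ÷ 0.465 = 107/93.
Likelihood ratio per discordant marker = 0.2.
Target posterior odds = 0.15/0.85 = 3/17.
Require 0.2ⁿ ≤ 3/17 ÷ (107/93) = 279/1819.
0.2¹ = 0.2 is still above 279/1819 but 0.2² = 0.04 is at or below it, so n = 2.

2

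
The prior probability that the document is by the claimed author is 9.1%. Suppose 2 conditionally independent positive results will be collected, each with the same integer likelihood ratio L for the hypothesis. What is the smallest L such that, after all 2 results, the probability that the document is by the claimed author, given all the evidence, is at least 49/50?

Prior odds = 0.091/0.909 = 91/909.
Target odds = 0.98/0.02 = 49.
Need L² ≥ 49 ÷ (91/909) = 6363/13.
22² = 484 < 6363/13 ≤ 529 = 23², so L = 23.

23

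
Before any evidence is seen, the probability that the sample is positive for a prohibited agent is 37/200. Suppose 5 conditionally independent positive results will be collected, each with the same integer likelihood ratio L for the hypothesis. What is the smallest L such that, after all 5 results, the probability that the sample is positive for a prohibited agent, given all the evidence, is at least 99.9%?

6

Prior odds = 0.185/0.815 = 37/163.
Target odds = 0.999/0.001 = 999.
Need L⁵ ≥ 999 ÷ (37/163) = 4401.
5⁵ = 3125 < 4401 ≤ 7776 = 6⁵, so L = 6.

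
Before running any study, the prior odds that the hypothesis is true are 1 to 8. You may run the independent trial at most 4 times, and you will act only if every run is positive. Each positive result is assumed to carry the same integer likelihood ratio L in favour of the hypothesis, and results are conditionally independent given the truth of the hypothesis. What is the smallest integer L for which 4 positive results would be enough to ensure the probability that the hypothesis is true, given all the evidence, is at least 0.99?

Prior odds = 0.125.
Target odds = 0.99/0.01 = 99.
Need L⁴ ≥ 99 ÷ 0.125 = 792.
5⁴ = 625 < 792 ≤ 1296 = 6⁴, so L = 6.

6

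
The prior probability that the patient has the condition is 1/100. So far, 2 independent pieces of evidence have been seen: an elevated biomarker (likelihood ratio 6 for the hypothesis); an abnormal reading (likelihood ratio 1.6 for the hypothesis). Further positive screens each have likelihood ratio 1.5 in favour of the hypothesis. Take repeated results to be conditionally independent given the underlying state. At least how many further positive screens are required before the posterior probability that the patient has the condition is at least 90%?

12

Prior odds = 0.01/0.99 = 1/99.
Combined Bayes factor of the evidence already in hand = 6 × 1.6 = 9.6.
Odds after that evidence = (1/99) × 9.6 = 16/165.
Target odds = 0.9/0.1 = 9.
Need 1.5ⁿ ≥ 9 ÷ (16/165) = 92.8125.
1.5¹¹ = 177147/2048 falls short of 92.8125 but 1.5¹² = 531441/4096 reaches it, so n = 12.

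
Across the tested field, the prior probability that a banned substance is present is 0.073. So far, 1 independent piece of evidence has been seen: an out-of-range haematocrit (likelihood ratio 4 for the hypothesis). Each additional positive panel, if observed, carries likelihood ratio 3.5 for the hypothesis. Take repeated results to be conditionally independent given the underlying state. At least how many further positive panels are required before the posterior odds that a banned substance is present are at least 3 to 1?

2

Prior odds = 0.073/0.927 = 73/927.
Bayes factor of the evidence already in hand = 4.
Odds after that evidence = (73/927) × 4 = 292/927.
Target odds = 3.
Need 3.5ⁿ ≥ 3 ÷ (292/927) = 2781/292.
3.5¹ = 3.5 falls short of 2781/292 but 3.5² = 12.25 reaches it, so n = 2.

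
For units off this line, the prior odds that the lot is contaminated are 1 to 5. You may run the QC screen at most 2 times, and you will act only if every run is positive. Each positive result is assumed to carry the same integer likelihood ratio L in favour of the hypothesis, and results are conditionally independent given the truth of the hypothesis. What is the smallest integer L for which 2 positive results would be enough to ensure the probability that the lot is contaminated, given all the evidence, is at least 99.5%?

32

Prior odds = 0.2.
Target odds = 0.995/0.005 = 199.
Need L² ≥ 199 ÷ 0.2 = 995.
31² = 961 < 995 ≤ 1024 = 32², so L = 32.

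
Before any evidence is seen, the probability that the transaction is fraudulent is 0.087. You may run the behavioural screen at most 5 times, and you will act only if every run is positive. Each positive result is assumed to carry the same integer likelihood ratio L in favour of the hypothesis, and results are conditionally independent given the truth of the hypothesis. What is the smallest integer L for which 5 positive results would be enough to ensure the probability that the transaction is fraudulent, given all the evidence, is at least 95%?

3

Prior odds = 0.087/0.913 = 87/913.
Target odds = 0.95/0.05 = 19.
Need L⁵ ≥ 19 ÷ (87/913) = 17347/87.
2⁵ = 32 < 17347/87 ≤ 243 = 3⁵, so L = 3.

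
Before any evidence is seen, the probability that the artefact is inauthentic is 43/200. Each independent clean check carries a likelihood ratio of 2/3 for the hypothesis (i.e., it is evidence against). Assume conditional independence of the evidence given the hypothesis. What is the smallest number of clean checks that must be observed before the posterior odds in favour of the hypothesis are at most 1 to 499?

Prior odds: 0.215 ÷ 0.785 = 43/157.
Likelihood ratio per clean check = 2/3.
Target odds = 1/499.
Require (2/3)ⁿ ≤ 1/499 ÷ (43/157) = 157/21457.
(2/3)¹² = 4096/531441 is still above 157/21457 but (2/3)¹³ = 8192/1594323 is at or below it, so n = 13.

13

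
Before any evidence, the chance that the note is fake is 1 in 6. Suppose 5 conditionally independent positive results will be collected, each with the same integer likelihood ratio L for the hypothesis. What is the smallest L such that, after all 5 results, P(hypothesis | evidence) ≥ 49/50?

4

Prior odds = (1/6)/(5/6) = 0.2.
Target odds = 0.98/0.02 = 49.
Need L⁵ ≥ 49 ÷ 0.2 = 245.
3⁵ = 243 < 245 ≤ 1024 = 4⁵, so L = 4.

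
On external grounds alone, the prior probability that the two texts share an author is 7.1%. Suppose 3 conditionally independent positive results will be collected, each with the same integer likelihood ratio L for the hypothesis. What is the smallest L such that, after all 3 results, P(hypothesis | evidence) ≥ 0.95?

Prior odds = 0.071/0.929 = 71/929.
Target odds = 0.95/0.05 = 19.
Need L³ ≥ 19 ÷ (71/929) = 17651/71.
6³ = 216 < 17651/71 ≤ 343 = 7³, so L = 7.

7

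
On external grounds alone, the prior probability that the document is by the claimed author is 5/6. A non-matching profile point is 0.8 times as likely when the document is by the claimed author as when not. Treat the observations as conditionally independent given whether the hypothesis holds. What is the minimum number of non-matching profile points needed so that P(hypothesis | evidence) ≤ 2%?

Prior odds = (5/6)/(1/6) = 5.
Likelihood ratio per non-matching profile point = 0.8.
Target posterior odds = 0.02/0.98 = 1/49.
Need 5 × 0.8ⁿ ≤ 1/49, i.e. 0.8ⁿ ≤ 1/245.
0.8²⁴ ≈0.00472237 is still above 1/245 but 0.8²⁵ ≈0.00377789 is at or below it, so n = 25.

25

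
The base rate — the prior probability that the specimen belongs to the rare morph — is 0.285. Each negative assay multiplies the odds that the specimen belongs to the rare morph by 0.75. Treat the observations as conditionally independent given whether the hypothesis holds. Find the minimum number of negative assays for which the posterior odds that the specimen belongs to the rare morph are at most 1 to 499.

Prior odds = 0.285/0.715 = 57/143.
Likelihood ratio per negative assay = 0.75.
Target odds = 1/499.
Need (57/143) × 0.75ⁿ ≤ 1/499, i.e. 0.75ⁿ ≤ 143/28443.
0.75¹⁸ ≈0.00563771 is still above 143/28443 but 0.75¹⁹ ≈0.00422828 is at or below it, so n = 19.

19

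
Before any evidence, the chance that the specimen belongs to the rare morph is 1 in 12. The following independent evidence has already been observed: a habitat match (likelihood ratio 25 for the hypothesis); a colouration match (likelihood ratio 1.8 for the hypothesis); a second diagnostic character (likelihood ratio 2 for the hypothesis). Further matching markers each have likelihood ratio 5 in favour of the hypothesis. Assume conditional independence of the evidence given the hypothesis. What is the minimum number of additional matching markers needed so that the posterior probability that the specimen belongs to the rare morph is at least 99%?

Prior odds = (1/12)/(11/12) = 1/11.
Combined Bayes factor of the evidence already in hand = 25 × 1.8 × 2 = 90.
Odds after that evidence = (1/11) × 90 = 90/11.
Target odds = 0.99/0.01 = 99.
Need 5ⁿ ≥ 99 ÷ (90/11) = 12.1.
5¹ = 5 falls short of 12.1 but 5² = 25 reaches it, so n = 2.

2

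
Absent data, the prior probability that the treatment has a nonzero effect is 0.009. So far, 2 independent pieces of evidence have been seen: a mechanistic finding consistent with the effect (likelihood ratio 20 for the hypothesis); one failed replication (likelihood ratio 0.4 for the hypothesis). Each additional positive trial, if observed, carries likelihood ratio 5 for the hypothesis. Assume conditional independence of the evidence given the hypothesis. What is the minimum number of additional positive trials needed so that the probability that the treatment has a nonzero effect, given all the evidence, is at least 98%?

5

Prior odds = 0.009/0.991 = 9/991.
Combined Bayes factor of the evidence already in hand = 20 × 0.4 = 8.
Odds after that evidence = (9/991) × 8 = 72/991.
Target odds = 0.98/0.02 = 49.
Need 5ⁿ ≥ 49 ÷ (72/991) = 48559/72.
5⁴ = 625 falls short of 48559/72 but 5⁵ = 3125 reaches it, so n = 5.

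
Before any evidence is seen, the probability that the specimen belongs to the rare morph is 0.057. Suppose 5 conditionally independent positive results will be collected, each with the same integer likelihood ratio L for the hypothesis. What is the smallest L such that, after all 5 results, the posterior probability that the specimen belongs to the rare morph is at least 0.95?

4

Prior odds = 0.057/0.943 = 57/943.
Target odds = 0.95/0.05 = 19.
Need L⁵ ≥ 19 ÷ (57/943) = 943/3.
3⁵ = 243 < 943/3 ≤ 1024 = 4⁵, so L = 4.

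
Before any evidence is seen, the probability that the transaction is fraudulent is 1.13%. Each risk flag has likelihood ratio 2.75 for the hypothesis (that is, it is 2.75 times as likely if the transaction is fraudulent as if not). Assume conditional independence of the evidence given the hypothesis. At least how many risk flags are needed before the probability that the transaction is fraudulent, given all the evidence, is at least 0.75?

Prior odds: 0.0113 ÷ 0.9887 = 113/9887.
Likelihood ratio per risk flag = 2.75.
Target odds: 0.75 ÷ 0.25 = 3.
Require 2.75ⁿ ≥ 3 ÷ (113/9887) = 29661/113.
2.75⁵ = 161051/1024 falls short of 29661/113 but 2.75⁶ = 1771561/4096 reaches it, so n = 6.

6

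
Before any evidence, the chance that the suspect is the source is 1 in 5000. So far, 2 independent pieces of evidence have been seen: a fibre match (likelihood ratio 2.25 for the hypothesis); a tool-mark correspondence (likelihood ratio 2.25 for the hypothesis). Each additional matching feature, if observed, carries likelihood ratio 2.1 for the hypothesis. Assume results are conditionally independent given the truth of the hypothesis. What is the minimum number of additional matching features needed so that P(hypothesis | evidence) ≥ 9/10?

13

Prior odds = 0.0002/0.9998 = 1/4999.
Combined Bayes factor of the evidence already in hand = 2.25 × 2.25 = 5.0625.
Odds after that evidence = (1/4999) × 5.0625 = 81/79984.
Target odds = 0.9/0.1 = 9.
Need 2.1ⁿ ≥ 9 ÷ (81/79984) = 79984/9.
2.1¹² ≈7355.83 falls short of 79984/9 but 2.1¹³ ≈15447.2 reaches it, so n = 13.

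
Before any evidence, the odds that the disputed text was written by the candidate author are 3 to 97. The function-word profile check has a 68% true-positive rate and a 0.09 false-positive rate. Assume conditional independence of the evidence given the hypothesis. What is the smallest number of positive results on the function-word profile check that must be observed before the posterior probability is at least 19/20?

4

Prior odds = 3/97.
Likelihood ratio of a positive result = 0.68/0.09 = 68/9.
Target posterior odds = 0.95/0.05 = 19.
Need (3/97) × (68/9)ⁿ ≥ 19, i.e. (68/9)ⁿ ≥ 1843/3.
(68/9)³ = 314432/729 falls short of 1843/3 but (68/9)⁴ = 21381376/6561 reaches it, so n = 4.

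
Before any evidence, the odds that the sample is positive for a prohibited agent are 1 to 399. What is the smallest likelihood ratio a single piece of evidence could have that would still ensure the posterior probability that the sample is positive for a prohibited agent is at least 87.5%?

2793

Prior odds = 1/399.
Target odds = 0.875/0.125 = 7.
Required Bayes factor = 7 ÷ (1/399) = 2793.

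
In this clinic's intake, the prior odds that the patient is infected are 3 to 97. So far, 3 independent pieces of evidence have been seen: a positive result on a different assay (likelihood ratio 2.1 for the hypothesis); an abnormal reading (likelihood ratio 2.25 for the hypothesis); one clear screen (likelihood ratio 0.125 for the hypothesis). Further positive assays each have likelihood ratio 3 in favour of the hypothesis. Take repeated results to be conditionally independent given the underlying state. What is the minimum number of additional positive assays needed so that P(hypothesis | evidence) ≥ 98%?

8

Prior odds = 3/97.
Combined Bayes factor of the evidence already in hand = 2.1 × 2.25 × 0.125 = 0.590625.
Odds after that evidence = (3/97) × 0.590625 = 567/31040.
Target odds = 0.98/0.02 = 49.
Need 3ⁿ ≥ 49 ÷ (567/31040) = 217280/81.
3⁷ = 2187 falls short of 217280/81 but 3⁸ = 6561 reaches it, so n = 8.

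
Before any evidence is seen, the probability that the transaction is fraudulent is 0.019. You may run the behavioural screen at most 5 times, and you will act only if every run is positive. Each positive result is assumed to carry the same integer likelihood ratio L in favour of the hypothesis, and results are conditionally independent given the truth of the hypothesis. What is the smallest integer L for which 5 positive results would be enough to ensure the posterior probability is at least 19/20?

4

Prior odds = 0.019/0.981 = 19/981.
Target odds = 0.95/0.05 = 19.
Need L⁵ ≥ 19 ÷ (19/981) = 981.
3⁵ = 243 < 981 ≤ 1024 = 4⁵, so L = 4.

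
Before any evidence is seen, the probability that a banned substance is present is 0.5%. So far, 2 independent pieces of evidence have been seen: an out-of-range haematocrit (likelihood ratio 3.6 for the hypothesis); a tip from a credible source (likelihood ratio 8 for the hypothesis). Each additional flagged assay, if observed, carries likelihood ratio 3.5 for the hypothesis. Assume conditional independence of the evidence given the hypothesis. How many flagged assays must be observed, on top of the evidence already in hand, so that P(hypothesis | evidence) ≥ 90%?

Prior odds = 0.005/0.995 = 1/199.
Combined Bayes factor of the evidence already in hand = 3.6 × 8 = 28.8.
Odds after that evidence = (1/199) × 28.8 = 144/995.
Target odds = 0.9/0.1 = 9.
Need 3.5ⁿ ≥ 9 ÷ (144/995) = 62.1875.
3.5³ = 42.875 falls short of 62.1875 but 3.5⁴ = 150.0625 reaches it, so n = 4.

4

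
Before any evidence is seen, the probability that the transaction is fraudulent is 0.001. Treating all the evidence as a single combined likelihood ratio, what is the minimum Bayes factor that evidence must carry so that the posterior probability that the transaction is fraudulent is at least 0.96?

Prior odds = 0.001/0.999 = 1/999.
Target odds = 0.96/0.04 = 24.
Required Bayes factor = 24 ÷ (1/999) = 23976.

23976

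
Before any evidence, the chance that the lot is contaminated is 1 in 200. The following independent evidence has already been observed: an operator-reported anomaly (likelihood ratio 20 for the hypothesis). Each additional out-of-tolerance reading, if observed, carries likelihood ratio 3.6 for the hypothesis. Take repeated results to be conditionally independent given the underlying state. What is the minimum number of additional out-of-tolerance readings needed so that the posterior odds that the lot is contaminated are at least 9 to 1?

4

Prior odds = 0.005/0.995 = 1/199.
Bayes factor of the evidence already in hand = 20.
Odds after that evidence = (1/199) × 20 = 20/199.
Target odds = 9.
Need 3.6ⁿ ≥ 9 ÷ (20/199) = 89.55.
3.6³ = 46.656 falls short of 89.55 but 3.6⁴ = 167.9616 reaches it, so n = 4.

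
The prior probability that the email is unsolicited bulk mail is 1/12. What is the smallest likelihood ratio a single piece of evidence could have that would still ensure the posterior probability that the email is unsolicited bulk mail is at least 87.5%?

77

Prior odds = (1/12)/(11/12) = 1/11.
Target odds = 0.875/0.125 = 7.
Required Bayes factor = 7 ÷ (1/11) = 77.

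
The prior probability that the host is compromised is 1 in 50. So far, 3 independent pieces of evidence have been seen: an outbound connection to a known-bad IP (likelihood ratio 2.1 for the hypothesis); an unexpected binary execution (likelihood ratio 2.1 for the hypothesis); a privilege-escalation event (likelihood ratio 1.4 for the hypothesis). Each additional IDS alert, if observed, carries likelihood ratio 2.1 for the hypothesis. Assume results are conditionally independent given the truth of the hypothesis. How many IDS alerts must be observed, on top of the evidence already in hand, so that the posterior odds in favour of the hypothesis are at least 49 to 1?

Prior odds = 0.02/0.98 = 1/49.
Combined Bayes factor of the evidence already in hand = 2.1 × 2.1 × 1.4 = 6.174.
Odds after that evidence = (1/49) × 6.174 = 0.126.
Target odds = 49.
Need 2.1ⁿ ≥ 49 ÷ 0.126 = 3500/9.
2.1⁸ ≈378.229 falls short of 3500/9 but 2.1⁹ ≈794.28 reaches it, so n = 9.

9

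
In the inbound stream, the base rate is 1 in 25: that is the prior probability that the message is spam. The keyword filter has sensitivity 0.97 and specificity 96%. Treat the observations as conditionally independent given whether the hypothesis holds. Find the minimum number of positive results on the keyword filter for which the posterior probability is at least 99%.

Prior odds: 0.04 ÷ 0.96 = 1/24.
False-positive rate = 1 − 0.96 = 0.04; likelihood ratio of a positive = 0.97/0.04 = 24.25.
Target odds: 0.99 ÷ 0.01 = 99.
Need (1/24) × 24.25ⁿ ≥ 99, i.e. 24.25ⁿ ≥ 2376.
24.25² = 588.0625 falls short of 2376 but 24.25³ = 912673/64 reaches it, so n = 3.

3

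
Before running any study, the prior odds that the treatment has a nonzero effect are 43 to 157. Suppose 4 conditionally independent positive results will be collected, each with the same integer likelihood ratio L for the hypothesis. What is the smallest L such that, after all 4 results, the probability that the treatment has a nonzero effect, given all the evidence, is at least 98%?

4

Prior odds = 43/157.
Target odds = 0.98/0.02 = 49.
Need L⁴ ≥ 49 ÷ (43/157) = 7693/43.
3⁴ = 81 < 7693/43 ≤ 256 = 4⁴, so L = 4.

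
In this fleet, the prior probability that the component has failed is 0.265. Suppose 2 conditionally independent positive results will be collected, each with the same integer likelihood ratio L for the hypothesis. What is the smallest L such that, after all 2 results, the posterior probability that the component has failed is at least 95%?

Prior odds = 0.265/0.735 = 53/147.
Target odds = 0.95/0.05 = 19.
Need L² ≥ 19 ÷ (53/147) = 2793/53.
7² = 49 < 2793/53 ≤ 64 = 8², so L = 8.

8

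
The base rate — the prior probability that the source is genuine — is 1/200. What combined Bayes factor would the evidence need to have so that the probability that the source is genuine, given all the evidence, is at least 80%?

Prior odds = 0.005/0.995 = 1/199.
Target odds = 0.8/0.2 = 4.
Required Bayes factor = 4 ÷ (1/199) = 796.

796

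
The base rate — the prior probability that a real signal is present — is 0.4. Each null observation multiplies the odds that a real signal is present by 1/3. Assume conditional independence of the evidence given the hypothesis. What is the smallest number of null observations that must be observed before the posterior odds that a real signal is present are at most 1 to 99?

4

Prior odds = 0.4/0.6 = 2/3.
Likelihood ratio per null observation = 1/3.
Target odds = 1/99.
Require (1/3)ⁿ ≤ 1/99 ÷ (2/3) = 1/66.
(1/3)³ = 1/27 is still above 1/66 but (1/3)⁴ = 1/81 is at or below it, so n = 4.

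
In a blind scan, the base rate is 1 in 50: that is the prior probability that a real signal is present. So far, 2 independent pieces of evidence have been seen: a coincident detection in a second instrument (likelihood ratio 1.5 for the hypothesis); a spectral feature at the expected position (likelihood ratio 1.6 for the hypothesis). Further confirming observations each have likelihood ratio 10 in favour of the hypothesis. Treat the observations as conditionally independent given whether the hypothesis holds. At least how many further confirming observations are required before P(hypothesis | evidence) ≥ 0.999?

Prior odds = 0.02/0.98 = 1/49.
Combined Bayes factor of the evidence already in hand = 1.5 × 1.6 = 2.4.
Odds after that evidence = (1/49) × 2.4 = 12/245.
Target odds = 0.999/0.001 = 999.
Need 10ⁿ ≥ 999 ÷ (12/245) = 20396.25.
10⁴ = 10000 falls short of 20396.25 but 10⁵ = 100000 reaches it, so n = 5.

5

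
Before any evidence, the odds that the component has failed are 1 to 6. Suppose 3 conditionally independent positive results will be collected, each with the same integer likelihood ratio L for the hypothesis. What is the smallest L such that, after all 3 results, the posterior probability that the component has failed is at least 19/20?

5

Prior odds = 1/6.
Target odds = 0.95/0.05 = 19.
Need L³ ≥ 19 ÷ (1/6) = 114.
4³ = 64 < 114 ≤ 125 = 5³, so L = 5.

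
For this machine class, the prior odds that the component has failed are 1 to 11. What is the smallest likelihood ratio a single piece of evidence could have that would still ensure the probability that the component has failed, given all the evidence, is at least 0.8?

44

Prior odds = 1/11.
Target odds = 0.8/0.2 = 4.
Required Bayes factor = 4 ÷ (1/11) = 44.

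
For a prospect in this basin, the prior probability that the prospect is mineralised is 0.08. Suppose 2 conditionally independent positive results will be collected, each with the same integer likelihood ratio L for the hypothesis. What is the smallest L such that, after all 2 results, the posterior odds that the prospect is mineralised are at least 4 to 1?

Prior odds = 0.08/0.92 = 2/23.
Target odds = 4.
Need L² ≥ 4 ÷ (2/23) = 46.
6² = 36 < 46 ≤ 49 = 7², so L = 7.

7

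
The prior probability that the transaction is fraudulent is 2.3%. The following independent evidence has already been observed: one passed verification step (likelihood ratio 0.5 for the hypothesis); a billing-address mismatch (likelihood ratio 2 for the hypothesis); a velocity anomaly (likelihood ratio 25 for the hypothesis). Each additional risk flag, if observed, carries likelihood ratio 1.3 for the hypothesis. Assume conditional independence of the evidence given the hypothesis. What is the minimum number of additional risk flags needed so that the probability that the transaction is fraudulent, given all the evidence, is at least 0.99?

20

Prior odds = 0.023/0.977 = 23/977.
Combined Bayes factor of the evidence already in hand = 0.5 × 2 × 25 = 25.
Odds after that evidence = (23/977) × 25 = 575/977.
Target odds = 0.99/0.01 = 99.
Need 1.3ⁿ ≥ 99 ÷ (575/977) = 96723/575.
1.3¹⁹ ≈146.192 falls short of 96723/575 but 1.3²⁰ ≈190.05 reaches it, so n = 20.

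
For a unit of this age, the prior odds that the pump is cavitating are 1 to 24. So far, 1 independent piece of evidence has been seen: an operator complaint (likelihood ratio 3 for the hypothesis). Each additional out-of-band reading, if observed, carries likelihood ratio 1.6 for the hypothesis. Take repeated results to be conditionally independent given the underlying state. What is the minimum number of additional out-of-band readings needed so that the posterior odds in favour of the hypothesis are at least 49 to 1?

Prior odds = 1/24.
Bayes factor of the evidence already in hand = 3.
Odds after that evidence = (1/24) × 3 = 0.125.
Target odds = 49.
Need 1.6ⁿ ≥ 49 ÷ 0.125 = 392.
1.6¹² ≈281.475 falls short of 392 but 1.6¹³ ≈450.36 reaches it, so n = 13.

13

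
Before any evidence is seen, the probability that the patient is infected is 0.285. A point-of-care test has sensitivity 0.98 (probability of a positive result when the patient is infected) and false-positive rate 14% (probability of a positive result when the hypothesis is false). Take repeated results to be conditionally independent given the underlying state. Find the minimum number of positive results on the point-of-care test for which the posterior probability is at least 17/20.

Prior odds = 0.285/0.715 = 57/143.
Likelihood ratio of a positive result = 0.98/0.14 = 7.
Target odds: 0.85 ÷ 0.15 = 17/3.
Need (57/143) × 7ⁿ ≥ 17/3, i.e. 7ⁿ ≥ 2431/171.
7¹ = 7 falls short of 2431/171 but 7² = 49 reaches it, so n = 2.

2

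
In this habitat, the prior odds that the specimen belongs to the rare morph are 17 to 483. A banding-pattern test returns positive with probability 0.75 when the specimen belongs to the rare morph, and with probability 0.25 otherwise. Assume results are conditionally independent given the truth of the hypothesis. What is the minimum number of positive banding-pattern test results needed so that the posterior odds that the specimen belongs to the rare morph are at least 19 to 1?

Prior odds = 17/483.
Likelihood ratio of a positive result = 0.75/0.25 = 3.
Target odds = 19.
Require 3ⁿ ≥ 19 ÷ (17/483) = 9177/17.
3⁵ = 243 falls short of 9177/17 but 3⁶ = 729 reaches it, so n = 6.

6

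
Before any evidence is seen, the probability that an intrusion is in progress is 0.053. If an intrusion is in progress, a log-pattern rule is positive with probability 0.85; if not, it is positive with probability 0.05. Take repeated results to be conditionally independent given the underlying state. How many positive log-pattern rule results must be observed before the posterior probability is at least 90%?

2

Prior odds: 0.053 ÷ 0.947 = 53/947.
Likelihood ratio of a positive = 0.85/0.05 = 17.
Target odds: 0.9 ÷ 0.1 = 9.
Require 17ⁿ ≥ 9 ÷ (53/947) = 8523/53.
17¹ = 17 falls short of 8523/53 but 17² = 289 reaches it, so n = 2.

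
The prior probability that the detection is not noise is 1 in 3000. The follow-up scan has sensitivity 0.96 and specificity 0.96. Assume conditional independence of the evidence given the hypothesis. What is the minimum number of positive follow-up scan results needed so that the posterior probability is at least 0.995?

5

Prior odds = (1/3000)/(2999/3000) = 1/2999.
False-positive rate = 1 − 0.96 = 0.04; likelihood ratio of a positive = 0.96/0.04 = 24.
Target posterior odds = 0.995/0.005 = 199.
Require 24ⁿ ≥ 199 ÷ (1/2999) = 596801.
24⁴ = 331776 falls short of 596801 but 24⁵ = 7962624 reaches it, so n = 5.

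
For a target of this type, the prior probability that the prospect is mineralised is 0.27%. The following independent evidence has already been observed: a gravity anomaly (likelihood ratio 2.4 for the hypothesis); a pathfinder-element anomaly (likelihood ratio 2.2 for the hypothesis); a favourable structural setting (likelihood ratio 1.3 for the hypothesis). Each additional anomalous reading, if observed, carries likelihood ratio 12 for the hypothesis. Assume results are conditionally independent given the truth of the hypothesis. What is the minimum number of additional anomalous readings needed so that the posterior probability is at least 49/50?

4

Prior odds = 0.0027/0.9973 = 27/9973.
Combined Bayes factor of the evidence already in hand = 2.4 × 2.2 × 1.3 = 6.864.
Odds after that evidence = (27/9973) × 6.864 = 23166/1246625.
Target odds = 0.98/0.02 = 49.
Need 12ⁿ ≥ 49 ÷ (23166/1246625) = 61084625/23166.
12³ = 1728 falls short of 61084625/23166 but 12⁴ = 20736 reaches it, so n = 4.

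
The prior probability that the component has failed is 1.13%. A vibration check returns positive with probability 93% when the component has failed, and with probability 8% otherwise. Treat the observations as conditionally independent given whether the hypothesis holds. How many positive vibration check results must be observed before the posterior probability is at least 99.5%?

Prior odds: 0.0113 ÷ 0.9887 = 113/9887.
Likelihood ratio of a positive result = 0.93/0.08 = 11.625.
Target odds: 0.995 ÷ 0.005 = 199.
Require 11.625ⁿ ≥ 199 ÷ (113/9887) = 1967513/113.
11.625³ = 804357/512 falls short of 1967513/113 but 11.625⁴ = 74805201/4096 reaches it, so n = 4.

4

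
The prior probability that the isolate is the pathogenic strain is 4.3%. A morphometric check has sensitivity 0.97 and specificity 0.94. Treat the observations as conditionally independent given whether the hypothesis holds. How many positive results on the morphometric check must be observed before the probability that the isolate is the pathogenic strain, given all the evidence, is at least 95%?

3

Prior odds: 0.043 ÷ 0.957 = 43/957.
False-positive rate = 1 − 0.94 = 0.06; likelihood ratio of a positive = 0.97/0.06 = 97/6.
Target odds: 0.95 ÷ 0.05 = 19.
Need (43/957) × (97/6)ⁿ ≥ 19, i.e. (97/6)ⁿ ≥ 18183/43.
(97/6)² = 9409/36 falls short of 18183/43 but (97/6)³ = 912673/216 reaches it, so n = 3.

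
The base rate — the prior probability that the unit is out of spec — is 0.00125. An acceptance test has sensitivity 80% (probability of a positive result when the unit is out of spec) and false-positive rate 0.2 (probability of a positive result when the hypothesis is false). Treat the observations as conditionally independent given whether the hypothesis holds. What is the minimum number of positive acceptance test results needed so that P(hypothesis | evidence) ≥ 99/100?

Prior odds = 0.00125/0.99875 = 1/799.
Likelihood ratio of a positive result = 0.8/0.2 = 4.
Target posterior odds = 0.99/0.01 = 99.
Need (1/799) × 4ⁿ ≥ 99, i.e. 4ⁿ ≥ 79101.
4⁸ = 65536 falls short of 79101 but 4⁹ = 262144 reaches it, so n = 9.

9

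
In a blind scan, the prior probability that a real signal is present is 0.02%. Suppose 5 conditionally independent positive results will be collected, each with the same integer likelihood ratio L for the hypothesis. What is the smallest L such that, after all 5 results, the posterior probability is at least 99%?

14

Prior odds = 0.0002/0.9998 = 1/4999.
Target odds = 0.99/0.01 = 99.
Need L⁵ ≥ 99 ÷ (1/4999) = 494901.
13⁵ = 371293 < 494901 ≤ 537824 = 14⁵, so L = 14.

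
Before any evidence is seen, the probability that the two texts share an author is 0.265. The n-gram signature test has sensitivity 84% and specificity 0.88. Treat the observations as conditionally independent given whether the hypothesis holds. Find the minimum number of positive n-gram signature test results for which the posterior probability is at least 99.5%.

Prior odds = 0.265/0.735 = 53/147.
False-positive rate = 1 − 0.88 = 0.12; likelihood ratio of a positive = 0.84/0.12 = 7.
Target posterior odds = 0.995/0.005 = 199.
Need (53/147) × 7ⁿ ≥ 199, i.e. 7ⁿ ≥ 29253/53.
7³ = 343 falls short of 29253/53 but 7⁴ = 2401 reaches it, so n = 4.

4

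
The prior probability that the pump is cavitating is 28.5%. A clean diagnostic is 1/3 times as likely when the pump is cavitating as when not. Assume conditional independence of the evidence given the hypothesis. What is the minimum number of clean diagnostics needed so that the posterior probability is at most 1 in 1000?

Prior odds: 0.285 ÷ 0.715 = 57/143.
Likelihood ratio per clean diagnostic = 1/3.
Target odds: 0.001 ÷ 0.999 = 1/999.
Require (1/3)ⁿ ≤ 1/999 ÷ (57/143) = 143/56943.
(1/3)⁵ = 1/243 is still above 143/56943 but (1/3)⁶ = 1/729 is at or below it, so n = 6.

6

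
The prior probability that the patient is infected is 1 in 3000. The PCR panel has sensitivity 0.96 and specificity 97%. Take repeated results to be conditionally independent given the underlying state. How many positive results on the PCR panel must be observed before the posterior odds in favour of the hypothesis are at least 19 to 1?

4

Prior odds = (1/3000)/(2999/3000) = 1/2999.
False-positive rate = 1 − 0.97 = 0.03; likelihood ratio of a positive = 0.96/0.03 = 32.
Target odds = 19.
Require 32ⁿ ≥ 19 ÷ (1/2999) = 56981.
32³ = 32768 falls short of 56981 but 32⁴ = 1048576 reaches it, so n = 4.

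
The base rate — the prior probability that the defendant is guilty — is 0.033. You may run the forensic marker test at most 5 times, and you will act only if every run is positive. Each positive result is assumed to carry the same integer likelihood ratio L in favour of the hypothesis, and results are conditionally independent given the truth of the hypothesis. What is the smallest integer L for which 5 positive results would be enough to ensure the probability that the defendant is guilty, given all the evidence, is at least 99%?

Prior odds = 0.033/0.967 = 33/967.
Target odds = 0.99/0.01 = 99.
Need L⁵ ≥ 99 ÷ (33/967) = 2901.
4⁵ = 1024 < 2901 ≤ 3125 = 5⁵, so L = 5.

5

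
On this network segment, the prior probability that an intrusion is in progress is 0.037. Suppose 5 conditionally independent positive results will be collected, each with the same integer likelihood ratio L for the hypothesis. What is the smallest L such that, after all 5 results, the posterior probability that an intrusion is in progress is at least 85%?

Prior odds = 0.037/0.963 = 37/963.
Target odds = 0.85/0.15 = 17/3.
Need L⁵ ≥ 17/3 ÷ (37/963) = 5457/37.
2⁵ = 32 < 5457/37 ≤ 243 = 3⁵, so L = 3.

3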